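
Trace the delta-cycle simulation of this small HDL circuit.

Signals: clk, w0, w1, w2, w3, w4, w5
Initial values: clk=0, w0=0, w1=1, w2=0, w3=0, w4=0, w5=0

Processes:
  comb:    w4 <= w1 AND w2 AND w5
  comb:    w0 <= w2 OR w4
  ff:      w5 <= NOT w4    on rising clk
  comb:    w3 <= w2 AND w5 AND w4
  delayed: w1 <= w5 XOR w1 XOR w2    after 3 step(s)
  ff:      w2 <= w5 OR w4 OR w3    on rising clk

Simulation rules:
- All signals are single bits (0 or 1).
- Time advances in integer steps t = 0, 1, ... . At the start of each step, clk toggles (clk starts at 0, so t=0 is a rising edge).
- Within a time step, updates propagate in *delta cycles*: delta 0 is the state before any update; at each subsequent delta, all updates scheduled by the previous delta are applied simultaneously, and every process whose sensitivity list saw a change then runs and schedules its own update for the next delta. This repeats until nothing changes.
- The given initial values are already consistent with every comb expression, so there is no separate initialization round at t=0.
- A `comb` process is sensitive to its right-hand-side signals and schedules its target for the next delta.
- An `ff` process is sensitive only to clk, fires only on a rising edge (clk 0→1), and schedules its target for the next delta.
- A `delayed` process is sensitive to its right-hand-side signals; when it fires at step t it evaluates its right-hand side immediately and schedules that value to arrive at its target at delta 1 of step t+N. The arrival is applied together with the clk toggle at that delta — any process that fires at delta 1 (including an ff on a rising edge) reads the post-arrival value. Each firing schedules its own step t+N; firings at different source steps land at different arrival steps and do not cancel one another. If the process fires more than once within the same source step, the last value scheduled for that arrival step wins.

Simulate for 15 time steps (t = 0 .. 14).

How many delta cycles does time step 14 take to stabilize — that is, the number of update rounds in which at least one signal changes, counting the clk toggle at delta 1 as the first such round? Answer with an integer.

[bits: clk,w4,w5,w1,w2,w3,w0]
t=0: Δ0=0001000 Δ1=1001000 Δ2=1011000 | 2Δ
t=1: Δ0=1011000 Δ1=0011000 | 1Δ
t=2: Δ0=0011000 Δ1=1011000 Δ2=1011100 Δ3=1111101 Δ4=1111111 | 4Δ
t=3: Δ0=1111111 Δ1=0110111 Δ2=0010111 Δ3=0010101 | 3Δ
t=4: Δ0=0010101 Δ1=1010101 | 1Δ
t=5: Δ0=1010101 Δ1=0011101 Δ2=0111101 Δ3=0111111 | 3Δ
t=6: Δ0=0111111 Δ1=1110111 Δ2=1000111 Δ3=1000101 | 3Δ
t=7: Δ0=1000101 Δ1=0000101 | 1Δ
t=8: Δ0=0000101 Δ1=1001101 Δ2=1011001 Δ3=1011000 | 3Δ
t=9: Δ0=1011000 Δ1=0011000 | 1Δ
t=10: Δ0=0011000 Δ1=1011000 Δ2=1011100 Δ3=1111101 Δ4=1111111 | 4Δ
t=11: Δ0=1111111 Δ1=0110111 Δ2=0010111 Δ3=0010101 | 3Δ
t=12: Δ0=0010101 Δ1=1010101 | 1Δ
t=13: Δ0=1010101 Δ1=0011101 Δ2=0111101 Δ3=0111111 | 3Δ
t=14: Δ0=0111111 Δ1=1110111 Δ2=1000111 Δ3=1000101 | 3Δ

3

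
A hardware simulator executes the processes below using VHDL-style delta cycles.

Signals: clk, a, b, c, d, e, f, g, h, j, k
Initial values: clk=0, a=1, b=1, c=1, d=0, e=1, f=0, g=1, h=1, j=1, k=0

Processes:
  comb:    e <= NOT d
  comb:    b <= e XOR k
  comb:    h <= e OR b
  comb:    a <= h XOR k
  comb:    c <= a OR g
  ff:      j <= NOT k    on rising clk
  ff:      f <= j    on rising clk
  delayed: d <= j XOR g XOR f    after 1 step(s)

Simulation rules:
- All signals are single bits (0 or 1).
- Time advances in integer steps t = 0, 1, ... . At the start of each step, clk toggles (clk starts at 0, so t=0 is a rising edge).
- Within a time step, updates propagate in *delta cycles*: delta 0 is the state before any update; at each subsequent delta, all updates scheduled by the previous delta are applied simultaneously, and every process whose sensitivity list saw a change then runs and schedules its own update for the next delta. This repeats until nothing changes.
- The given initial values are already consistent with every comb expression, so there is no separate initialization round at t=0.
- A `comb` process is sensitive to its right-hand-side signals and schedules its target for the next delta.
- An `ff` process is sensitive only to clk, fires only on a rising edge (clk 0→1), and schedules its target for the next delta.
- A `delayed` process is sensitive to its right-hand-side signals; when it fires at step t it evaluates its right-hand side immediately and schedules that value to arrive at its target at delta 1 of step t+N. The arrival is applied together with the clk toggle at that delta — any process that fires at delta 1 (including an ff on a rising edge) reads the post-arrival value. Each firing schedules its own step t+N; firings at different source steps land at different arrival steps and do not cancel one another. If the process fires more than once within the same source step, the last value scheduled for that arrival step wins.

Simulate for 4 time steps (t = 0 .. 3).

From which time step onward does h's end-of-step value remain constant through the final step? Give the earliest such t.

t=0 Δ0: b=1 j=1 k=0 h=1 f=0 e=1 d=0 a=1 c=1 g=1 clk=0
  Δ1: clk:0→1
  Δ2: f:0→1
  (2Δ to stable)
t=1 Δ0: b=1 j=1 k=0 h=1 f=1 e=1 d=0 a=1 c=1 g=1 clk=1
  Δ1: d:0→1, clk:1→0
  Δ2: e:1→0
  Δ3: b:1→0
  Δ4: h:1→0
  Δ5: a:1→0
  (5Δ to stable)
t=2 Δ0: b=0 j=1 k=0 h=0 f=1 e=0 d=1 a=0 c=1 g=1 clk=0
  Δ1: clk:0→1
  (1Δ to stable)
t=3 Δ0: b=0 j=1 k=0 h=0 f=1 e=0 d=1 a=0 c=1 g=1 clk=1
  Δ1: clk:1→0
  (1Δ to stable)

1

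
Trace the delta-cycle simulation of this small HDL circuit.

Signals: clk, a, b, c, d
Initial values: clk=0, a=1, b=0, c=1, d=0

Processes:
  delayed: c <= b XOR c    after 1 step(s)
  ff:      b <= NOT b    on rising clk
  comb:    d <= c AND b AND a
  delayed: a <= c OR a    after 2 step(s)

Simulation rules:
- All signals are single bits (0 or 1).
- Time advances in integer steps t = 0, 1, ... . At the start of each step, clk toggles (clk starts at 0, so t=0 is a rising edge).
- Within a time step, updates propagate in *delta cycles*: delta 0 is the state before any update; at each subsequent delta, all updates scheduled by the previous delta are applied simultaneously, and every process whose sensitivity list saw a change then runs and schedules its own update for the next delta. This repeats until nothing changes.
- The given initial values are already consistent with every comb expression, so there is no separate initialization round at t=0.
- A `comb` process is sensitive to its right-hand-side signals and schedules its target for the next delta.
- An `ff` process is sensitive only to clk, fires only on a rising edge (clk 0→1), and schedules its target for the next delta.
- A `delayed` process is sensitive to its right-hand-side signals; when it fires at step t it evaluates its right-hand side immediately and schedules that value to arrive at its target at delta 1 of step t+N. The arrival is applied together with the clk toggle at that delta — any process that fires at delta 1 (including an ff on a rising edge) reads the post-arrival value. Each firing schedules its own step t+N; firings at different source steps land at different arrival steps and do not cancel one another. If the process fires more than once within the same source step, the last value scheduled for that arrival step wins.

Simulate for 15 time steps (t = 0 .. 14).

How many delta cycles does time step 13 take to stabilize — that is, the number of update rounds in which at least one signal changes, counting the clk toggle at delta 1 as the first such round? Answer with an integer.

t=0 Δ0: a=1 clk=0 b=0 d=0 c=1
  Δ1: clk:0→1
  Δ2: b:0→1
  Δ3: d:0→1
  (3Δ to stable)
t=1 Δ0: a=1 clk=1 b=1 d=1 c=1
  Δ1: clk:1→0, c:1→0
  Δ2: d:1→0
  (2Δ to stable)
t=2 Δ0: a=1 clk=0 b=1 d=0 c=0
  Δ1: clk:0→1, c:0→1
  Δ2: b:1→0, d:0→1
  Δ3: d:1→0
  (3Δ to stable)
t=3 Δ0: a=1 clk=1 b=0 d=0 c=1
  Δ1: clk:1→0
  (1Δ to stable)
t=4 Δ0: a=1 clk=0 b=0 d=0 c=1
  Δ1: clk:0→1
  Δ2: b:0→1
  Δ3: d:0→1
  (3Δ to stable)
t=5 Δ0: a=1 clk=1 b=1 d=1 c=1
  Δ1: clk:1→0, c:1→0
  Δ2: d:1→0
  (2Δ to stable)
t=6 Δ0: a=1 clk=0 b=1 d=0 c=0
  Δ1: clk:0→1, c:0→1
  Δ2: b:1→0, d:0→1
  Δ3: d:1→0
  (3Δ to stable)
t=7 Δ0: a=1 clk=1 b=0 d=0 c=1
  Δ1: clk:1→0
  (1Δ to stable)
t=8 Δ0: a=1 clk=0 b=0 d=0 c=1
  Δ1: clk:0→1
  Δ2: b:0→1
  Δ3: d:0→1
  (3Δ to stable)
t=9 Δ0: a=1 clk=1 b=1 d=1 c=1
  Δ1: clk:1→0, c:1→0
  Δ2: d:1→0
  (2Δ to stable)
t=10 Δ0: a=1 clk=0 b=1 d=0 c=0
  Δ1: clk:0→1, c:0→1
  Δ2: b:1→0, d:0→1
  Δ3: d:1→0
  (3Δ to stable)
t=11 Δ0: a=1 clk=1 b=0 d=0 c=1
  Δ1: clk:1→0
  (1Δ to stable)
t=12 Δ0: a=1 clk=0 b=0 d=0 c=1
  Δ1: clk:0→1
  Δ2: b:0→1
  Δ3: d:0→1
  (3Δ to stable)
t=13 Δ0: a=1 clk=1 b=1 d=1 c=1
  Δ1: clk:1→0, c:1→0
  Δ2: d:1→0
  (2Δ to stable)
t=14 Δ0: a=1 clk=0 b=1 d=0 c=0
  Δ1: clk:0→1, c:0→1
  Δ2: b:1→0, d:0→1
  Δ3: d:1→0
  (3Δ to stable)

2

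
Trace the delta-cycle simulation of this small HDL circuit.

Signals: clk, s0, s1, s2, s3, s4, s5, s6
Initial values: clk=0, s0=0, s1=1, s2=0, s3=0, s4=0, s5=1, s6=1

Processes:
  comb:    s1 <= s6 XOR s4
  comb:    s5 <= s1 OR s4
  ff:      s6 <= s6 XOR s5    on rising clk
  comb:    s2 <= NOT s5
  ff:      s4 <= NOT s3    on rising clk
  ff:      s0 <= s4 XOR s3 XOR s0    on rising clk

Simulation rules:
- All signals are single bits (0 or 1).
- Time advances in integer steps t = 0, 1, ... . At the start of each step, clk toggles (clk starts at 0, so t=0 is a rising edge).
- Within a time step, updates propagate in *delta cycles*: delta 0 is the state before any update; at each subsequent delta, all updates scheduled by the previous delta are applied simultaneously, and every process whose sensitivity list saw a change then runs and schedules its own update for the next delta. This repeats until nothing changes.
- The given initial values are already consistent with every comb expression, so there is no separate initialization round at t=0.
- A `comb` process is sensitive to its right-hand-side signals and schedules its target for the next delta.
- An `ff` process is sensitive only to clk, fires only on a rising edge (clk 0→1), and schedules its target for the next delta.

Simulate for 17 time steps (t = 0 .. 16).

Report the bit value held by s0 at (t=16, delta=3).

t=0 Δ0: s6=1 clk=0 s1=1 s3=0 s0=0 s4=0 s5=1 s2=0
  Δ1: clk:0→1
  Δ2: s6:1→0, s4:0→1
  (2Δ to stable)
t=1 Δ0: s6=0 clk=1 s1=1 s3=0 s0=0 s4=1 s5=1 s2=0
  Δ1: clk:1→0
  (1Δ to stable)
t=2 Δ0: s6=0 clk=0 s1=1 s3=0 s0=0 s4=1 s5=1 s2=0
  Δ1: clk:0→1
  Δ2: s6:0→1, s0:0→1
  Δ3: s1:1→0
  (3Δ to stable)
t=3 Δ0: s6=1 clk=1 s1=0 s3=0 s0=1 s4=1 s5=1 s2=0
  Δ1: clk:1→0
  (1Δ to stable)
t=4 Δ0: s6=1 clk=0 s1=0 s3=0 s0=1 s4=1 s5=1 s2=0
  Δ1: clk:0→1
  Δ2: s6:1→0, s0:1→0
  Δ3: s1:0→1
  (3Δ to stable)
t=5 Δ0: s6=0 clk=1 s1=1 s3=0 s0=0 s4=1 s5=1 s2=0
  Δ1: clk:1→0
  (1Δ to stable)
t=6 Δ0: s6=0 clk=0 s1=1 s3=0 s0=0 s4=1 s5=1 s2=0
  Δ1: clk:0→1
  Δ2: s6:0→1, s0:0→1
  Δ3: s1:1→0
  (3Δ to stable)
t=7 Δ0: s6=1 clk=1 s1=0 s3=0 s0=1 s4=1 s5=1 s2=0
  Δ1: clk:1→0
  (1Δ to stable)
t=8 Δ0: s6=1 clk=0 s1=0 s3=0 s0=1 s4=1 s5=1 s2=0
  Δ1: clk:0→1
  Δ2: s6:1→0, s0:1→0
  Δ3: s1:0→1
  (3Δ to stable)
t=9 Δ0: s6=0 clk=1 s1=1 s3=0 s0=0 s4=1 s5=1 s2=0
  Δ1: clk:1→0
  (1Δ to stable)
t=10 Δ0: s6=0 clk=0 s1=1 s3=0 s0=0 s4=1 s5=1 s2=0
  Δ1: clk:0→1
  Δ2: s6:0→1, s0:0→1
  Δ3: s1:1→0
  (3Δ to stable)
t=11 Δ0: s6=1 clk=1 s1=0 s3=0 s0=1 s4=1 s5=1 s2=0
  Δ1: clk:1→0
  (1Δ to stable)
t=12 Δ0: s6=1 clk=0 s1=0 s3=0 s0=1 s4=1 s5=1 s2=0
  Δ1: clk:0→1
  Δ2: s6:1→0, s0:1→0
  Δ3: s1:0→1
  (3Δ to stable)
t=13 Δ0: s6=0 clk=1 s1=1 s3=0 s0=0 s4=1 s5=1 s2=0
  Δ1: clk:1→0
  (1Δ to stable)
t=14 Δ0: s6=0 clk=0 s1=1 s3=0 s0=0 s4=1 s5=1 s2=0
  Δ1: clk:0→1
  Δ2: s6:0→1, s0:0→1
  Δ3: s1:1→0
  (3Δ to stable)
t=15 Δ0: s6=1 clk=1 s1=0 s3=0 s0=1 s4=1 s5=1 s2=0
  Δ1: clk:1→0
  (1Δ to stable)
t=16 Δ0: s6=1 clk=0 s1=0 s3=0 s0=1 s4=1 s5=1 s2=0
  Δ1: clk:0→1
  Δ2: s6:1→0, s0:1→0
  Δ3: s1:0→1
  (3Δ to stable)

0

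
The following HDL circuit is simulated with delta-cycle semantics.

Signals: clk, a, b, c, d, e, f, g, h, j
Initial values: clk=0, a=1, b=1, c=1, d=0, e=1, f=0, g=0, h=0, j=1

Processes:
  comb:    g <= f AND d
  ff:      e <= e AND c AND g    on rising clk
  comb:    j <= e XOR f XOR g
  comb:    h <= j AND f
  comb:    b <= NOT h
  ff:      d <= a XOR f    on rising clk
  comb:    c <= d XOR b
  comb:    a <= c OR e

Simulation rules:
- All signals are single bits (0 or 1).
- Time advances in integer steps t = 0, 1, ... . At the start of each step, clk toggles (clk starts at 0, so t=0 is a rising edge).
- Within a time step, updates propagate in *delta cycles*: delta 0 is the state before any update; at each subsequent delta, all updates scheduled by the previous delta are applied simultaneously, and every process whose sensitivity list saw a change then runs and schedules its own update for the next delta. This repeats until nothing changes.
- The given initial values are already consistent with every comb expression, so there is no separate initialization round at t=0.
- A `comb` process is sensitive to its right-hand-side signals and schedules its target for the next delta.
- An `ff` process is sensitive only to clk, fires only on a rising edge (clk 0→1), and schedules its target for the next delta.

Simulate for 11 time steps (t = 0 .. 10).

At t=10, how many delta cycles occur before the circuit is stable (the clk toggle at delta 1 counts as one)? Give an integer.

4

t=0 Δ0: e=1 d=0 a=1 c=1 clk=0 g=0 j=1 h=0 f=0 b=1
  Δ1: clk:0→1
  Δ2: e:1→0, d:0→1
  Δ3: c:1→0, j:1→0
  Δ4: a:1→0
  (4Δ to stable)
t=1 Δ0: e=0 d=1 a=0 c=0 clk=1 g=0 j=0 h=0 f=0 b=1
  Δ1: clk:1→0
  (1Δ to stable)
t=2 Δ0: e=0 d=1 a=0 c=0 clk=0 g=0 j=0 h=0 f=0 b=1
  Δ1: clk:0→1
  Δ2: d:1→0
  Δ3: c:0→1
  Δ4: a:0→1
  (4Δ to stable)
t=3 Δ0: e=0 d=0 a=1 c=1 clk=1 g=0 j=0 h=0 f=0 b=1
  Δ1: clk:1→0
  (1Δ to stable)
t=4 Δ0: e=0 d=0 a=1 c=1 clk=0 g=0 j=0 h=0 f=0 b=1
  Δ1: clk:0→1
  Δ2: d:0→1
  Δ3: c:1→0
  Δ4: a:1→0
  (4Δ to stable)
t=5 Δ0: e=0 d=1 a=0 c=0 clk=1 g=0 j=0 h=0 f=0 b=1
  Δ1: clk:1→0
  (1Δ to stable)
t=6 Δ0: e=0 d=1 a=0 c=0 clk=0 g=0 j=0 h=0 f=0 b=1
  Δ1: clk:0→1
  Δ2: d:1→0
  Δ3: c:0→1
  Δ4: a:0→1
  (4Δ to stable)
t=7 Δ0: e=0 d=0 a=1 c=1 clk=1 g=0 j=0 h=0 f=0 b=1
  Δ1: clk:1→0
  (1Δ to stable)
t=8 Δ0: e=0 d=0 a=1 c=1 clk=0 g=0 j=0 h=0 f=0 b=1
  Δ1: clk:0→1
  Δ2: d:0→1
  Δ3: c:1→0
  Δ4: a:1→0
  (4Δ to stable)
t=9 Δ0: e=0 d=1 a=0 c=0 clk=1 g=0 j=0 h=0 f=0 b=1
  Δ1: clk:1→0
  (1Δ to stable)
t=10 Δ0: e=0 d=1 a=0 c=0 clk=0 g=0 j=0 h=0 f=0 b=1
  Δ1: clk:0→1
  Δ2: d:1→0
  Δ3: c:0→1
  Δ4: a:0→1
  (4Δ to stable)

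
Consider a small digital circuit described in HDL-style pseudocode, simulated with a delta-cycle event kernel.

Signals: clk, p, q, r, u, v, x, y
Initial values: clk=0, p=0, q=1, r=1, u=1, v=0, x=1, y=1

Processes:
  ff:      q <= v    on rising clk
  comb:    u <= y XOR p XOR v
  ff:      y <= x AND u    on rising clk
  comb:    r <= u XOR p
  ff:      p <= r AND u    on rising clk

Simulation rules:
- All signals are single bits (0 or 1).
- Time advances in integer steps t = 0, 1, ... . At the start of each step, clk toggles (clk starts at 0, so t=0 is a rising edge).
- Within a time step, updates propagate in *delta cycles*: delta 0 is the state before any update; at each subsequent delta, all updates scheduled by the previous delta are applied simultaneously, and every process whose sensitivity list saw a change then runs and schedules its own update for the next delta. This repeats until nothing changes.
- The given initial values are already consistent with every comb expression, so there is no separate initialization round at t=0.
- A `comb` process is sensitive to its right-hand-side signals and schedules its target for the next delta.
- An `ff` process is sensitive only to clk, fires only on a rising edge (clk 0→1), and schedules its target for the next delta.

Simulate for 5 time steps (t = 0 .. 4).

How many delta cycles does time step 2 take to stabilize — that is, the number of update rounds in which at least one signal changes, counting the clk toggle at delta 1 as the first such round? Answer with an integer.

3

t=0 Δ0: r=1 u=1 y=1 clk=0 q=1 v=0 x=1 p=0
  Δ1: clk:0→1
  Δ2: q:1→0, p:0→1
  Δ3: r:1→0, u:1→0
  Δ4: r:0→1
  (4Δ to stable)
t=1 Δ0: r=1 u=0 y=1 clk=1 q=0 v=0 x=1 p=1
  Δ1: clk:1→0
  (1Δ to stable)
t=2 Δ0: r=1 u=0 y=1 clk=0 q=0 v=0 x=1 p=1
  Δ1: clk:0→1
  Δ2: y:1→0, p:1→0
  Δ3: r:1→0
  (3Δ to stable)
t=3 Δ0: r=0 u=0 y=0 clk=1 q=0 v=0 x=1 p=0
  Δ1: clk:1→0
  (1Δ to stable)
t=4 Δ0: r=0 u=0 y=0 clk=0 q=0 v=0 x=1 p=0
  Δ1: clk:0→1
  (1Δ to stable)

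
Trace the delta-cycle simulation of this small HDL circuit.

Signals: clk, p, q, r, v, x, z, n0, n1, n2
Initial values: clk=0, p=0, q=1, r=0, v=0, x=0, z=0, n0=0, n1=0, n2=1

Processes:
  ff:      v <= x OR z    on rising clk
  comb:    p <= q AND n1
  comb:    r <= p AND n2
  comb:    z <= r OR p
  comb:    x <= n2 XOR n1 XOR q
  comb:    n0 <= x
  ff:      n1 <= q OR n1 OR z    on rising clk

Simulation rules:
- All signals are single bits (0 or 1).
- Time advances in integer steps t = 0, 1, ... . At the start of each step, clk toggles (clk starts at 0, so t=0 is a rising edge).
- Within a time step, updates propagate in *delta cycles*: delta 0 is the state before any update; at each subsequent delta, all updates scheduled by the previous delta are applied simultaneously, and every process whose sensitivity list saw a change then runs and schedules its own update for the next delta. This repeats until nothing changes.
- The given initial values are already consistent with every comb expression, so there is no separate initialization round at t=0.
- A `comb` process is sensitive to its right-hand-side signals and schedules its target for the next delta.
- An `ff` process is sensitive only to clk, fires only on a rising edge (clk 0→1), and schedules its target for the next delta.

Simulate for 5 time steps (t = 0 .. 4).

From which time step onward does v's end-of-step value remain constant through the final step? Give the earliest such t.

[bits: r,n0,q,clk,v,n1,n2,p,z,x]
t=0: Δ0=0010001000 Δ1=0011001000 Δ2=0011011000 Δ3=0011011101 Δ4=1111011111 | 4Δ
t=1: Δ0=1111011111 Δ1=1110011111 | 1Δ
t=2: Δ0=1110011111 Δ1=1111011111 Δ2=1111111111 | 2Δ
t=3: Δ0=1111111111 Δ1=1110111111 | 1Δ
t=4: Δ0=1110111111 Δ1=1111111111 | 1Δ

2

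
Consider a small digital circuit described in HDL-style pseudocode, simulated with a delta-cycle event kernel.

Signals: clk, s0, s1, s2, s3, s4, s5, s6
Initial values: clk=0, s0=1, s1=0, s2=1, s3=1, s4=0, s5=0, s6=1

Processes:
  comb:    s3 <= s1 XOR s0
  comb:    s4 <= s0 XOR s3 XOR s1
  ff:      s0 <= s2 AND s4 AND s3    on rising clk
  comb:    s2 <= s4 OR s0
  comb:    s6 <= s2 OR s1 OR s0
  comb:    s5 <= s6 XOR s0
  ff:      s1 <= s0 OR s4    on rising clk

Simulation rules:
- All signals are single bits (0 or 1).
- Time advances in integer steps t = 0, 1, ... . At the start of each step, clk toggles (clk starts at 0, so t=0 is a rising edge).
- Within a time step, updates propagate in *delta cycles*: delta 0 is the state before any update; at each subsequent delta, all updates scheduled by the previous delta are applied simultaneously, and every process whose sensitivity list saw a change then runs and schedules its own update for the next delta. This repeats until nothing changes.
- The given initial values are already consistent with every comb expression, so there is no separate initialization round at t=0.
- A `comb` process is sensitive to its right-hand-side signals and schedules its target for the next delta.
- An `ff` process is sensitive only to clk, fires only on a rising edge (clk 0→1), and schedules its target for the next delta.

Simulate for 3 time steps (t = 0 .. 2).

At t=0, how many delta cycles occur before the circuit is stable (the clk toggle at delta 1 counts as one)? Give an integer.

3

t0.Δ0 s6=1 s3=1 s2=1 s1=0 s0=1 s5=0 s4=0 clk=0
t0.Δ1 s6=1 s3=1 s2=1 s1=0 s0=1 s5=0 s4=0 clk=1
t0.Δ2 s6=1 s3=1 s2=1 s1=1 s0=0 s5=0 s4=0 clk=1
t0.Δ3 s6=1 s3=1 s2=0 s1=1 s0=0 s5=1 s4=0 clk=1
t1.Δ0 s6=1 s3=1 s2=0 s1=1 s0=0 s5=1 s4=0 clk=1
t1.Δ1 s6=1 s3=1 s2=0 s1=1 s0=0 s5=1 s4=0 clk=0
t2.Δ0 s6=1 s3=1 s2=0 s1=1 s0=0 s5=1 s4=0 clk=0
t2.Δ1 s6=1 s3=1 s2=0 s1=1 s0=0 s5=1 s4=0 clk=1
t2.Δ2 s6=1 s3=1 s2=0 s1=0 s0=0 s5=1 s4=0 clk=1
t2.Δ3 s6=0 s3=0 s2=0 s1=0 s0=0 s5=1 s4=1 clk=1
t2.Δ4 s6=0 s3=0 s2=1 s1=0 s0=0 s5=0 s4=0 clk=1
t2.Δ5 s6=1 s3=0 s2=0 s1=0 s0=0 s5=0 s4=0 clk=1
t2.Δ6 s6=0 s3=0 s2=0 s1=0 s0=0 s5=1 s4=0 clk=1
t2.Δ7 s6=0 s3=0 s2=0 s1=0 s0=0 s5=0 s4=0 clk=1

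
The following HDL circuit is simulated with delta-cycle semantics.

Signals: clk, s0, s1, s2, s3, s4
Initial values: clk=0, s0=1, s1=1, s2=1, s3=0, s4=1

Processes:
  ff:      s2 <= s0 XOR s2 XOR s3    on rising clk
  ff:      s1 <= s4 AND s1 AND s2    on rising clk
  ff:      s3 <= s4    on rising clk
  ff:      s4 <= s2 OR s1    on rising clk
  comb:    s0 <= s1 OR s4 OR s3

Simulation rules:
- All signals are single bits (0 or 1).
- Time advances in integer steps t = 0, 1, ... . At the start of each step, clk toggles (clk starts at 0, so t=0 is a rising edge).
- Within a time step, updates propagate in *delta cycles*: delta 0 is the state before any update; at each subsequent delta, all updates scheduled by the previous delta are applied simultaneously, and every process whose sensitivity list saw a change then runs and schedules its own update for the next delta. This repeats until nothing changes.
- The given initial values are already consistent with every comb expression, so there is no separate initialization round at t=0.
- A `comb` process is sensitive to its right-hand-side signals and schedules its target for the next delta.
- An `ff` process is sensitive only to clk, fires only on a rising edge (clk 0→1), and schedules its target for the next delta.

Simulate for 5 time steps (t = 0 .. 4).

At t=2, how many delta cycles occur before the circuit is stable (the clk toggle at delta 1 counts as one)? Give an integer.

t=0 Δ0: s2=1 s3=0 s4=1 s0=1 clk=0 s1=1
  Δ1: clk:0→1
  Δ2: s2:1→0, s3:0→1
  (2Δ to stable)
t=1 Δ0: s2=0 s3=1 s4=1 s0=1 clk=1 s1=1
  Δ1: clk:1→0
  (1Δ to stable)
t=2 Δ0: s2=0 s3=1 s4=1 s0=1 clk=0 s1=1
  Δ1: clk:0→1
  Δ2: s1:1→0
  (2Δ to stable)
t=3 Δ0: s2=0 s3=1 s4=1 s0=1 clk=1 s1=0
  Δ1: clk:1→0
  (1Δ to stable)
t=4 Δ0: s2=0 s3=1 s4=1 s0=1 clk=0 s1=0
  Δ1: clk:0→1
  Δ2: s4:1→0
  (2Δ to stable)

2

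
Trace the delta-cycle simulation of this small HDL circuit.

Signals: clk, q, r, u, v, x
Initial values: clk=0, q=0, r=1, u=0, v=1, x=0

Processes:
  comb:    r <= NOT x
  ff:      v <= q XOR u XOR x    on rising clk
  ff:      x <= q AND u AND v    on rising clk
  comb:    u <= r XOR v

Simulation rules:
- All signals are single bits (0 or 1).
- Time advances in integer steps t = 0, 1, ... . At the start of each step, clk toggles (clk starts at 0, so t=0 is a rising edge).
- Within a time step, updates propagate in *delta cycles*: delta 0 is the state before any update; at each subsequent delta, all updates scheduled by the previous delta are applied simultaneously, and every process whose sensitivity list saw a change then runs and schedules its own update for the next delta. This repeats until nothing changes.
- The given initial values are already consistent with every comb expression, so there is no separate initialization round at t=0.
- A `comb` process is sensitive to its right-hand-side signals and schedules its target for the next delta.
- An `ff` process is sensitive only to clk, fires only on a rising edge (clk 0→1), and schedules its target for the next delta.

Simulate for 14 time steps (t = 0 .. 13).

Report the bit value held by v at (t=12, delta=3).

0

t0.Δ0 clk=0 r=1 v=1 u=0 q=0 x=0
t0.Δ1 clk=1 r=1 v=1 u=0 q=0 x=0
t0.Δ2 clk=1 r=1 v=0 u=0 q=0 x=0
t0.Δ3 clk=1 r=1 v=0 u=1 q=0 x=0
t1.Δ0 clk=1 r=1 v=0 u=1 q=0 x=0
t1.Δ1 clk=0 r=1 v=0 u=1 q=0 x=0
t2.Δ0 clk=0 r=1 v=0 u=1 q=0 x=0
t2.Δ1 clk=1 r=1 v=0 u=1 q=0 x=0
t2.Δ2 clk=1 r=1 v=1 u=1 q=0 x=0
t2.Δ3 clk=1 r=1 v=1 u=0 q=0 x=0
t3.Δ0 clk=1 r=1 v=1 u=0 q=0 x=0
t3.Δ1 clk=0 r=1 v=1 u=0 q=0 x=0
t4.Δ0 clk=0 r=1 v=1 u=0 q=0 x=0
t4.Δ1 clk=1 r=1 v=1 u=0 q=0 x=0
t4.Δ2 clk=1 r=1 v=0 u=0 q=0 x=0
t4.Δ3 clk=1 r=1 v=0 u=1 q=0 x=0
t5.Δ0 clk=1 r=1 v=0 u=1 q=0 x=0
t5.Δ1 clk=0 r=1 v=0 u=1 q=0 x=0
t6.Δ0 clk=0 r=1 v=0 u=1 q=0 x=0
t6.Δ1 clk=1 r=1 v=0 u=1 q=0 x=0
t6.Δ2 clk=1 r=1 v=1 u=1 q=0 x=0
t6.Δ3 clk=1 r=1 v=1 u=0 q=0 x=0
t7.Δ0 clk=1 r=1 v=1 u=0 q=0 x=0
t7.Δ1 clk=0 r=1 v=1 u=0 q=0 x=0
t8.Δ0 clk=0 r=1 v=1 u=0 q=0 x=0
t8.Δ1 clk=1 r=1 v=1 u=0 q=0 x=0
t8.Δ2 clk=1 r=1 v=0 u=0 q=0 x=0
t8.Δ3 clk=1 r=1 v=0 u=1 q=0 x=0
t9.Δ0 clk=1 r=1 v=0 u=1 q=0 x=0
t9.Δ1 clk=0 r=1 v=0 u=1 q=0 x=0
t10.Δ0 clk=0 r=1 v=0 u=1 q=0 x=0
t10.Δ1 clk=1 r=1 v=0 u=1 q=0 x=0
t10.Δ2 clk=1 r=1 v=1 u=1 q=0 x=0
t10.Δ3 clk=1 r=1 v=1 u=0 q=0 x=0
t11.Δ0 clk=1 r=1 v=1 u=0 q=0 x=0
t11.Δ1 clk=0 r=1 v=1 u=0 q=0 x=0
t12.Δ0 clk=0 r=1 v=1 u=0 q=0 x=0
t12.Δ1 clk=1 r=1 v=1 u=0 q=0 x=0
t12.Δ2 clk=1 r=1 v=0 u=0 q=0 x=0
t12.Δ3 clk=1 r=1 v=0 u=1 q=0 x=0
t13.Δ0 clk=1 r=1 v=0 u=1 q=0 x=0
t13.Δ1 clk=0 r=1 v=0 u=1 q=0 x=0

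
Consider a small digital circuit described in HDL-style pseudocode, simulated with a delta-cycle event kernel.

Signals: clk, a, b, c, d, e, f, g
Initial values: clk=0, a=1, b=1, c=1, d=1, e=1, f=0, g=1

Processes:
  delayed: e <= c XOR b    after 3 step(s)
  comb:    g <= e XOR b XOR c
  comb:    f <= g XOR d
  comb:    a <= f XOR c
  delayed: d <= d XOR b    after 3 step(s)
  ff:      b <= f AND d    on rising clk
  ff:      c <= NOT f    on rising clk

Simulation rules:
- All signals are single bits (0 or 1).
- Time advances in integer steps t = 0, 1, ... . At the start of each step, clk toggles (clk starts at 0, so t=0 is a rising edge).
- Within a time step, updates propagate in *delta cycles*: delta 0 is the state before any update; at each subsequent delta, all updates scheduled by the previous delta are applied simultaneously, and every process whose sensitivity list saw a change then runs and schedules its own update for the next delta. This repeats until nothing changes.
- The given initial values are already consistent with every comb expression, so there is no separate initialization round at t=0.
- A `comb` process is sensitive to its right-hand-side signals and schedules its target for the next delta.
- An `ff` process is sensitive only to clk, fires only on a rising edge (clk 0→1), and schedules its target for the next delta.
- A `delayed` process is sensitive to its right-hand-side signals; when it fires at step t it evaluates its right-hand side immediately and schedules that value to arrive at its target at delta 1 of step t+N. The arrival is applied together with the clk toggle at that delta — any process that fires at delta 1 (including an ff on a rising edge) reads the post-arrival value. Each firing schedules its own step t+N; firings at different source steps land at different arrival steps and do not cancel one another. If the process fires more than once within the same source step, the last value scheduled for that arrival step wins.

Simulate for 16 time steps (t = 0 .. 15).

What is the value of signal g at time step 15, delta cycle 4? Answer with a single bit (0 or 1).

t=0 Δ0: c=1 e=1 b=1 a=1 clk=0 f=0 d=1 g=1
  Δ1: clk:0→1
  Δ2: b:1→0
  Δ3: g:1→0
  Δ4: f:0→1
  Δ5: a:1→0
  (5Δ to stable)
t=1 Δ0: c=1 e=1 b=0 a=0 clk=1 f=1 d=1 g=0
  Δ1: clk:1→0
  (1Δ to stable)
t=2 Δ0: c=1 e=1 b=0 a=0 clk=0 f=1 d=1 g=0
  Δ1: clk:0→1
  Δ2: c:1→0, b:0→1
  Δ3: a:0→1
  (3Δ to stable)
t=3 Δ0: c=0 e=1 b=1 a=1 clk=1 f=1 d=1 g=0
  Δ1: clk:1→0
  (1Δ to stable)
t=4 Δ0: c=0 e=1 b=1 a=1 clk=0 f=1 d=1 g=0
  Δ1: clk:0→1
  (1Δ to stable)
t=5 Δ0: c=0 e=1 b=1 a=1 clk=1 f=1 d=1 g=0
  Δ1: clk:1→0, d:1→0
  Δ2: f:1→0
  Δ3: a:1→0
  (3Δ to stable)
t=6 Δ0: c=0 e=1 b=1 a=0 clk=0 f=0 d=0 g=0
  Δ1: clk:0→1
  Δ2: c:0→1, b:1→0
  Δ3: a:0→1
  (3Δ to stable)
t=7 Δ0: c=1 e=1 b=0 a=1 clk=1 f=0 d=0 g=0
  Δ1: clk:1→0
  (1Δ to stable)
t=8 Δ0: c=1 e=1 b=0 a=1 clk=0 f=0 d=0 g=0
  Δ1: clk:0→1, d:0→1
  Δ2: f:0→1
  Δ3: a:1→0
  (3Δ to stable)
t=9 Δ0: c=1 e=1 b=0 a=0 clk=1 f=1 d=1 g=0
  Δ1: clk:1→0, d:1→0
  Δ2: f:1→0
  Δ3: a:0→1
  (3Δ to stable)
t=10 Δ0: c=1 e=1 b=0 a=1 clk=0 f=0 d=0 g=0
  Δ1: clk:0→1
  (1Δ to stable)
t=11 Δ0: c=1 e=1 b=0 a=1 clk=1 f=0 d=0 g=0
  Δ1: clk:1→0, d:0→1
  Δ2: f:0→1
  Δ3: a:1→0
  (3Δ to stable)
t=12 Δ0: c=1 e=1 b=0 a=0 clk=0 f=1 d=1 g=0
  Δ1: clk:0→1, d:1→0
  Δ2: c:1→0, f:1→0
  Δ3: g:0→1
  Δ4: f:0→1
  Δ5: a:0→1
  (5Δ to stable)
t=13 Δ0: c=0 e=1 b=0 a=1 clk=1 f=1 d=0 g=1
  Δ1: clk:1→0
  (1Δ to stable)
t=14 Δ0: c=0 e=1 b=0 a=1 clk=0 f=1 d=0 g=1
  Δ1: clk:0→1, d:0→1
  Δ2: b:0→1, f:1→0
  Δ3: a:1→0, g:1→0
  Δ4: f:0→1
  Δ5: a:0→1
  (5Δ to stable)
t=15 Δ0: c=0 e=1 b=1 a=1 clk=1 f=1 d=1 g=0
  Δ1: e:1→0, clk:1→0, d:1→0
  Δ2: f:1→0, g:0→1
  Δ3: a:1→0, f:0→1
  Δ4: a:0→1
  (4Δ to stable)

1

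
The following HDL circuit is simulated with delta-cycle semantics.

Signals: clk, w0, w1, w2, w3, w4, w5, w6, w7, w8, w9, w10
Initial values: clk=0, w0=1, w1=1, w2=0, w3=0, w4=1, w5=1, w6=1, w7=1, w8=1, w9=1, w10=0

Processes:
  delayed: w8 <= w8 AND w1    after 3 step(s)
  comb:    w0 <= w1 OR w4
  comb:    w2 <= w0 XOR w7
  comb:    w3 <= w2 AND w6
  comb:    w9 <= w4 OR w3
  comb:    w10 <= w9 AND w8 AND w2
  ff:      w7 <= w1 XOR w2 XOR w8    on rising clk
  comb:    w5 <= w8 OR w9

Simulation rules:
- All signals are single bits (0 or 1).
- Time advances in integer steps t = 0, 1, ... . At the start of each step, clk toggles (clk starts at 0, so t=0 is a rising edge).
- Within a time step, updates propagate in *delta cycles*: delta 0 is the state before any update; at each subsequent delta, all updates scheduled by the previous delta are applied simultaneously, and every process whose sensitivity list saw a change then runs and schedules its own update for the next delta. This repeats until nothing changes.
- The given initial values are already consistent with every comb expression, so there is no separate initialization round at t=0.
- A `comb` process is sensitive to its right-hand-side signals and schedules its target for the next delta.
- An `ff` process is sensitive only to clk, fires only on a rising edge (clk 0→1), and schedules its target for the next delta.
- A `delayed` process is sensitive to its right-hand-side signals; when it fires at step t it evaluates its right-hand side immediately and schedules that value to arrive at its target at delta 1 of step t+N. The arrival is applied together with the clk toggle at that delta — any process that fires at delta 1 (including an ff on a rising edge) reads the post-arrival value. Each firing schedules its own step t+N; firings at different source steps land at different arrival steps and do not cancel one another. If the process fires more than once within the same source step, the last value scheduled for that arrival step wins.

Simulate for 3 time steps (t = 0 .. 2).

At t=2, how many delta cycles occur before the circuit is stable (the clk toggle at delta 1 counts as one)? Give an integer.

4

t0.Δ0 w2=0 w10=0 w4=1 w5=1 w1=1 w7=1 w6=1 clk=0 w9=1 w0=1 w8=1 w3=0
t0.Δ1 w2=0 w10=0 w4=1 w5=1 w1=1 w7=1 w6=1 clk=1 w9=1 w0=1 w8=1 w3=0
t0.Δ2 w2=0 w10=0 w4=1 w5=1 w1=1 w7=0 w6=1 clk=1 w9=1 w0=1 w8=1 w3=0
t0.Δ3 w2=1 w10=0 w4=1 w5=1 w1=1 w7=0 w6=1 clk=1 w9=1 w0=1 w8=1 w3=0
t0.Δ4 w2=1 w10=1 w4=1 w5=1 w1=1 w7=0 w6=1 clk=1 w9=1 w0=1 w8=1 w3=1
t1.Δ0 w2=1 w10=1 w4=1 w5=1 w1=1 w7=0 w6=1 clk=1 w9=1 w0=1 w8=1 w3=1
t1.Δ1 w2=1 w10=1 w4=1 w5=1 w1=1 w7=0 w6=1 clk=0 w9=1 w0=1 w8=1 w3=1
t2.Δ0 w2=1 w10=1 w4=1 w5=1 w1=1 w7=0 w6=1 clk=0 w9=1 w0=1 w8=1 w3=1
t2.Δ1 w2=1 w10=1 w4=1 w5=1 w1=1 w7=0 w6=1 clk=1 w9=1 w0=1 w8=1 w3=1
t2.Δ2 w2=1 w10=1 w4=1 w5=1 w1=1 w7=1 w6=1 clk=1 w9=1 w0=1 w8=1 w3=1
t2.Δ3 w2=0 w10=1 w4=1 w5=1 w1=1 w7=1 w6=1 clk=1 w9=1 w0=1 w8=1 w3=1
t2.Δ4 w2=0 w10=0 w4=1 w5=1 w1=1 w7=1 w6=1 clk=1 w9=1 w0=1 w8=1 w3=0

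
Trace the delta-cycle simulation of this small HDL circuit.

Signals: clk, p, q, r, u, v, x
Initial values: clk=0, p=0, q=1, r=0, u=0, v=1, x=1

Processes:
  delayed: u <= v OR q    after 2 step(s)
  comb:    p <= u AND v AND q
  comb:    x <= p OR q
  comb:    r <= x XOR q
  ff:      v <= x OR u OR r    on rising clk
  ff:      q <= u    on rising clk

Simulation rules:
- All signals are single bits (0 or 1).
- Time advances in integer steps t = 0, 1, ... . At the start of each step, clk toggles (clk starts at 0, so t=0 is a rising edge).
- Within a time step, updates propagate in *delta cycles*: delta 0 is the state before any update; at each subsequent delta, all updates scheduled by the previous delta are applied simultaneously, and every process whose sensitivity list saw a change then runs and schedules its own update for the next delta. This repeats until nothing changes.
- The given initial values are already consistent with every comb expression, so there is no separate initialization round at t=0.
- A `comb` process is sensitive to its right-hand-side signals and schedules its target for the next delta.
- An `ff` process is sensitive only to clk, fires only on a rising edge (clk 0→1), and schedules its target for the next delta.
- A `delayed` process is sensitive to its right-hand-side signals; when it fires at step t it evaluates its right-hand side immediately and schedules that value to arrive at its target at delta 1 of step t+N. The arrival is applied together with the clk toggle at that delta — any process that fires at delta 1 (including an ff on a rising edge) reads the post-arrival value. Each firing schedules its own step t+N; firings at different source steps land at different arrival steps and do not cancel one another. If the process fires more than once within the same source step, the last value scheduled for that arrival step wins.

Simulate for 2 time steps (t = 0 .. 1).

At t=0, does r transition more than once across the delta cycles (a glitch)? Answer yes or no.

t=0 Δ0: u=0 q=1 clk=0 x=1 v=1 p=0 r=0
  Δ1: clk:0→1
  Δ2: q:1→0
  Δ3: x:1→0, r:0→1
  Δ4: r:1→0
  (4Δ to stable)
t=1 Δ0: u=0 q=0 clk=1 x=0 v=1 p=0 r=0
  Δ1: clk:1→0
  (1Δ to stable)

yes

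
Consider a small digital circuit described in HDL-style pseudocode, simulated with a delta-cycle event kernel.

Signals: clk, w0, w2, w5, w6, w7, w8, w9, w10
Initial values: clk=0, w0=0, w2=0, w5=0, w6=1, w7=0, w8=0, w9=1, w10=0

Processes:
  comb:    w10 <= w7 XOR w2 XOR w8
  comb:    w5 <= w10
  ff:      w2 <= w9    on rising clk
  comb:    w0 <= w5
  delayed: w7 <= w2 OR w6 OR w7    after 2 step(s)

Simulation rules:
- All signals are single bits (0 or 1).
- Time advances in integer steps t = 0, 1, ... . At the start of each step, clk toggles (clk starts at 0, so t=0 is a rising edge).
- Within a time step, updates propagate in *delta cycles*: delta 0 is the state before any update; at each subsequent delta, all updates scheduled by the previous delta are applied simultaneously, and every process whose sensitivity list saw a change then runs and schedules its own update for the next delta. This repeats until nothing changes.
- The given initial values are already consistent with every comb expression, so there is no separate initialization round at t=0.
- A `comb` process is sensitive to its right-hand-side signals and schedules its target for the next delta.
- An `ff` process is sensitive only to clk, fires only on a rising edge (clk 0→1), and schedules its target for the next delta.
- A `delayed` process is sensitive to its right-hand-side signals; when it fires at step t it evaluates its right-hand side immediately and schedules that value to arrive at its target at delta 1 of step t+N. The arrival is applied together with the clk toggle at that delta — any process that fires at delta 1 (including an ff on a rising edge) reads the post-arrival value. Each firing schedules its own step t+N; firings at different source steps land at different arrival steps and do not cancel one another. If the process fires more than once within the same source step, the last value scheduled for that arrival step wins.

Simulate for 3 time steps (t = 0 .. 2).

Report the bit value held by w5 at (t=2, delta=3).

t0.Δ0 w10=0 w2=0 w7=0 w8=0 w5=0 w9=1 w6=1 w0=0 clk=0
t0.Δ1 w10=0 w2=0 w7=0 w8=0 w5=0 w9=1 w6=1 w0=0 clk=1
t0.Δ2 w10=0 w2=1 w7=0 w8=0 w5=0 w9=1 w6=1 w0=0 clk=1
t0.Δ3 w10=1 w2=1 w7=0 w8=0 w5=0 w9=1 w6=1 w0=0 clk=1
t0.Δ4 w10=1 w2=1 w7=0 w8=0 w5=1 w9=1 w6=1 w0=0 clk=1
t0.Δ5 w10=1 w2=1 w7=0 w8=0 w5=1 w9=1 w6=1 w0=1 clk=1
t1.Δ0 w10=1 w2=1 w7=0 w8=0 w5=1 w9=1 w6=1 w0=1 clk=1
t1.Δ1 w10=1 w2=1 w7=0 w8=0 w5=1 w9=1 w6=1 w0=1 clk=0
t2.Δ0 w10=1 w2=1 w7=0 w8=0 w5=1 w9=1 w6=1 w0=1 clk=0
t2.Δ1 w10=1 w2=1 w7=1 w8=0 w5=1 w9=1 w6=1 w0=1 clk=1
t2.Δ2 w10=0 w2=1 w7=1 w8=0 w5=1 w9=1 w6=1 w0=1 clk=1
t2.Δ3 w10=0 w2=1 w7=1 w8=0 w5=0 w9=1 w6=1 w0=1 clk=1
t2.Δ4 w10=0 w2=1 w7=1 w8=0 w5=0 w9=1 w6=1 w0=0 clk=1

0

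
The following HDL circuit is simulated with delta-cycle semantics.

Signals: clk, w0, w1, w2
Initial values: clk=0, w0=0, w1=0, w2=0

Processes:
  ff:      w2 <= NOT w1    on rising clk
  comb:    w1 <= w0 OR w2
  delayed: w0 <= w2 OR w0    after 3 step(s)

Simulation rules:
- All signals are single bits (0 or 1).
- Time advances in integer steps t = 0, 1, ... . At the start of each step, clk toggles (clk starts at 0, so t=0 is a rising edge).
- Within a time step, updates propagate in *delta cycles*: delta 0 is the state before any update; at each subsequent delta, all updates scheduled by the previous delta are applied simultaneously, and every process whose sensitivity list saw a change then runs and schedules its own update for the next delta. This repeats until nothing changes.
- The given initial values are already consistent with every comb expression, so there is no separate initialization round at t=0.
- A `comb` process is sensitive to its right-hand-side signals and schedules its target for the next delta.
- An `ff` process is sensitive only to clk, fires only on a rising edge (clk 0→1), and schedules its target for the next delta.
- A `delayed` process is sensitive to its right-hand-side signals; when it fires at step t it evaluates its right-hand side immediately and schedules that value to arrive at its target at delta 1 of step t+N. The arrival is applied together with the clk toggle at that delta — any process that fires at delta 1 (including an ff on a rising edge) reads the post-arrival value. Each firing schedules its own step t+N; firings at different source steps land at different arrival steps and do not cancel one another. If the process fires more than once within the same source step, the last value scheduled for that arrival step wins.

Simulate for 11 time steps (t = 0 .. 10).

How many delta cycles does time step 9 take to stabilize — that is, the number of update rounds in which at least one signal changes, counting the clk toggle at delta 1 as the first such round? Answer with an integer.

2

t=0 Δ0: w2=0 clk=0 w1=0 w0=0
  Δ1: clk:0→1
  Δ2: w2:0→1
  Δ3: w1:0→1
  (3Δ to stable)
t=1 Δ0: w2=1 clk=1 w1=1 w0=0
  Δ1: clk:1→0
  (1Δ to stable)
t=2 Δ0: w2=1 clk=0 w1=1 w0=0
  Δ1: clk:0→1
  Δ2: w2:1→0
  Δ3: w1:1→0
  (3Δ to stable)
t=3 Δ0: w2=0 clk=1 w1=0 w0=0
  Δ1: clk:1→0, w0:0→1
  Δ2: w1:0→1
  (2Δ to stable)
t=4 Δ0: w2=0 clk=0 w1=1 w0=1
  Δ1: clk:0→1
  (1Δ to stable)
t=5 Δ0: w2=0 clk=1 w1=1 w0=1
  Δ1: clk:1→0, w0:1→0
  Δ2: w1:1→0
  (2Δ to stable)
t=6 Δ0: w2=0 clk=0 w1=0 w0=0
  Δ1: clk:0→1, w0:0→1
  Δ2: w2:0→1, w1:0→1
  (2Δ to stable)
t=7 Δ0: w2=1 clk=1 w1=1 w0=1
  Δ1: clk:1→0
  (1Δ to stable)
t=8 Δ0: w2=1 clk=0 w1=1 w0=1
  Δ1: clk:0→1, w0:1→0
  Δ2: w2:1→0
  Δ3: w1:1→0
  (3Δ to stable)
t=9 Δ0: w2=0 clk=1 w1=0 w0=0
  Δ1: clk:1→0, w0:0→1
  Δ2: w1:0→1
  (2Δ to stable)
t=10 Δ0: w2=0 clk=0 w1=1 w0=1
  Δ1: clk:0→1
  (1Δ to stable)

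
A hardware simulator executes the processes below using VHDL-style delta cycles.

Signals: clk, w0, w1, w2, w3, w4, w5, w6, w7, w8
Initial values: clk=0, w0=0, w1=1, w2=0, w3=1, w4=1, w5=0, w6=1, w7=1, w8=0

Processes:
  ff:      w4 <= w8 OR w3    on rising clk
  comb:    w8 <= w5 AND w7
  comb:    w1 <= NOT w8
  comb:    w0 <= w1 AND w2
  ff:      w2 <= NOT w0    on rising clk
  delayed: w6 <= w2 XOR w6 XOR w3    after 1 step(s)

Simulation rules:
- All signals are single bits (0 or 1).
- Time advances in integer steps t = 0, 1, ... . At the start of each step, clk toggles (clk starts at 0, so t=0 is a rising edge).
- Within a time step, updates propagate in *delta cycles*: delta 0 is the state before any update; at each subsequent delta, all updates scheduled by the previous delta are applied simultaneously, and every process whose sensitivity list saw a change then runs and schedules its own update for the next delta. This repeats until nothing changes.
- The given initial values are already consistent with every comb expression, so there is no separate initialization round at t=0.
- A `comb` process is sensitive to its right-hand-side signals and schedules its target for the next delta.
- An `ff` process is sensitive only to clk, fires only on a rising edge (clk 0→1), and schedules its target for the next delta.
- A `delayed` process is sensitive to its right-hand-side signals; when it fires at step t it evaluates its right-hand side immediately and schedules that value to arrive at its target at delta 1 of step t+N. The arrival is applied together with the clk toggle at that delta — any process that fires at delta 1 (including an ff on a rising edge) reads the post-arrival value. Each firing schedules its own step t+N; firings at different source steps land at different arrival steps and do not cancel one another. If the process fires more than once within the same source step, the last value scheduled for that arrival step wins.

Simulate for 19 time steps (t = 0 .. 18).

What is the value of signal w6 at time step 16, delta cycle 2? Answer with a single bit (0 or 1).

1

[bits: w5,clk,w7,w0,w1,w8,w2,w3,w6,w4]
t=0: Δ0=0010100111 Δ1=0110100111 Δ2=0110101111 Δ3=0111101111 | 3Δ
t=1: Δ0=0111101111 Δ1=0011101111 | 1Δ
t=2: Δ0=0011101111 Δ1=0111101111 Δ2=0111100111 Δ3=0110100111 | 3Δ
t=3: Δ0=0110100111 Δ1=0010100101 | 1Δ
t=4: Δ0=0010100101 Δ1=0110100111 Δ2=0110101111 Δ3=0111101111 | 3Δ
t=5: Δ0=0111101111 Δ1=0011101111 | 1Δ
t=6: Δ0=0011101111 Δ1=0111101111 Δ2=0111100111 Δ3=0110100111 | 3Δ
t=7: Δ0=0110100111 Δ1=0010100101 | 1Δ
t=8: Δ0=0010100101 Δ1=0110100111 Δ2=0110101111 Δ3=0111101111 | 3Δ
t=9: Δ0=0111101111 Δ1=0011101111 | 1Δ
t=10: Δ0=0011101111 Δ1=0111101111 Δ2=0111100111 Δ3=0110100111 | 3Δ
t=11: Δ0=0110100111 Δ1=0010100101 | 1Δ
t=12: Δ0=0010100101 Δ1=0110100111 Δ2=0110101111 Δ3=0111101111 | 3Δ
t=13: Δ0=0111101111 Δ1=0011101111 | 1Δ
t=14: Δ0=0011101111 Δ1=0111101111 Δ2=0111100111 Δ3=0110100111 | 3Δ
t=15: Δ0=0110100111 Δ1=0010100101 | 1Δ
t=16: Δ0=0010100101 Δ1=0110100111 Δ2=0110101111 Δ3=0111101111 | 3Δ
t=17: Δ0=0111101111 Δ1=0011101111 | 1Δ
t=18: Δ0=0011101111 Δ1=0111101111 Δ2=0111100111 Δ3=0110100111 | 3Δ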